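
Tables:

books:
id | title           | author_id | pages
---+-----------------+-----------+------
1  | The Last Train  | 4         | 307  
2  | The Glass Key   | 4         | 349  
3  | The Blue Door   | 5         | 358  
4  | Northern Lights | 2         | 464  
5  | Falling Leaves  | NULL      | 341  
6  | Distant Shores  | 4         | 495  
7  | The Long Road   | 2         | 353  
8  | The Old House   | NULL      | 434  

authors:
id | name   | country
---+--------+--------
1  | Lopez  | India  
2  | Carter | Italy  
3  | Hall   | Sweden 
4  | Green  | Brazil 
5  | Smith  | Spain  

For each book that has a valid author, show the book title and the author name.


INNER JOIN keeps only books rows whose author_id matches an id in authors. Walk through each book:
  - book 1 (The Last Train): author_id=4 -> matches Green
  - book 2 (The Glass Key): author_id=4 -> matches Green
  - book 3 (The Blue Door): author_id=5 -> matches Smith
  - book 4 (Northern Lights): author_id=2 -> matches Carter
  - book 5 (Falling Leaves): author_id=NULL, no match -> dropped
  - book 6 (Distant Shores): author_id=4 -> matches Green
  - book 7 (The Long Road): author_id=2 -> matches Carter
  - book 8 (The Old House): author_id=NULL, no match -> dropped
So 2 of 8 rows are dropped.

SQL:
SELECT a.title, b.name AS author
FROM books a
INNER JOIN authors b ON a.author_id = b.id

Result:
title           | author
----------------+-------
The Last Train  | Green 
The Glass Key   | Green 
The Blue Door   | Smith 
Northern Lights | Carter
Distant Shores  | Green 
The Long Road   | Carter


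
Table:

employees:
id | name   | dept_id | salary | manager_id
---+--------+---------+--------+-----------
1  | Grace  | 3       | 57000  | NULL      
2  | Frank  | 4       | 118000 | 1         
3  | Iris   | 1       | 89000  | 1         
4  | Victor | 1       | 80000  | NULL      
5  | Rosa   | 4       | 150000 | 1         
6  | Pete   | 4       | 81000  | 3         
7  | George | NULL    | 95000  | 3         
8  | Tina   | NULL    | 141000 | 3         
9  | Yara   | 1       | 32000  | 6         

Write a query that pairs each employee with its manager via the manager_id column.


This is a self-join: employees is joined to a second copy of itself, matching each row's manager_id to another row's id. Use LEFT JOIN so rows with manager_id=NULL are kept.
  - employee 1 (Grace): manager_id=NULL -> NULL
  - employee 2 (Frank): manager_id=1 -> Grace
  - employee 3 (Iris): manager_id=1 -> Grace
  - employee 4 (Victor): manager_id=NULL -> NULL
  - employee 5 (Rosa): manager_id=1 -> Grace
  - employee 6 (Pete): manager_id=3 -> Iris
  - employee 7 (George): manager_id=3 -> Iris
  - employee 8 (Tina): manager_id=3 -> Iris
  - employee 9 (Yara): manager_id=6 -> Pete

SQL:
SELECT a.name AS item, b.name AS manager
FROM employees a
LEFT JOIN employees b ON a.manager_id = b.id

Result:
item   | manager
-------+--------
Grace  | NULL   
Frank  | Grace  
Iris   | Grace  
Victor | NULL   
Rosa   | Grace  
Pete   | Iris   
George | Iris   
Tina   | Iris   
Yara   | Pete   


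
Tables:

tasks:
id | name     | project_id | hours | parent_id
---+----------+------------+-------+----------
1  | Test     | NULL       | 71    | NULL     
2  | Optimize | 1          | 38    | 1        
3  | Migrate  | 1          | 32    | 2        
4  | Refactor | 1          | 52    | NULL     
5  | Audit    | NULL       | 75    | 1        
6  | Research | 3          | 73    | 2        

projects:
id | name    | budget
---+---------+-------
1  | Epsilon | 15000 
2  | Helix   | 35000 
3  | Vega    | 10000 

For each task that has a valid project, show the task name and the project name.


INNER JOIN keeps only tasks rows whose project_id matches an id in projects. Walk through each task:
  - task 1 (Test): project_id=NULL, no match -> dropped
  - task 2 (Optimize): project_id=1 -> matches Epsilon
  - task 3 (Migrate): project_id=1 -> matches Epsilon
  - task 4 (Refactor): project_id=1 -> matches Epsilon
  - task 5 (Audit): project_id=NULL, no match -> dropped
  - task 6 (Research): project_id=3 -> matches Vega
So 2 of 6 rows are dropped.

SQL:
SELECT a.name, b.name AS project
FROM tasks a
INNER JOIN projects b ON a.project_id = b.id

Result:
name     | project
---------+--------
Optimize | Epsilon
Migrate  | Epsilon
Refactor | Epsilon
Research | Vega   


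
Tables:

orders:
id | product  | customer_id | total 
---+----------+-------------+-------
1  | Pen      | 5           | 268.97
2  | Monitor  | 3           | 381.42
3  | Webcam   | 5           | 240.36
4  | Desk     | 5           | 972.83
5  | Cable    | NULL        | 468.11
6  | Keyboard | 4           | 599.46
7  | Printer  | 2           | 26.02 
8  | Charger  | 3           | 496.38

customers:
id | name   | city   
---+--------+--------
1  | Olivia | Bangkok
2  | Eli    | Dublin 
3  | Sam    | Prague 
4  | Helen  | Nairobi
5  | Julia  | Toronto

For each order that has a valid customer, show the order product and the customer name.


INNER JOIN keeps only orders rows whose customer_id matches an id in customers. Walk through each order:
  - order 1 (Pen): customer_id=5 -> matches Julia
  - order 2 (Monitor): customer_id=3 -> matches Sam
  - order 3 (Webcam): customer_id=5 -> matches Julia
  - order 4 (Desk): customer_id=5 -> matches Julia
  - order 5 (Cable): customer_id=NULL, no match -> dropped
  - order 6 (Keyboard): customer_id=4 -> matches Helen
  - order 7 (Printer): customer_id=2 -> matches Eli
  - order 8 (Charger): customer_id=3 -> matches Sam
So 1 of 8 rows is dropped.

SQL:
SELECT a.product, b.name AS customer
FROM orders a
INNER JOIN customers b ON a.customer_id = b.id

Result:
product  | customer
---------+---------
Pen      | Julia   
Monitor  | Sam     
Webcam   | Julia   
Desk     | Julia   
Keyboard | Helen   
Printer  | Eli     
Charger  | Sam     


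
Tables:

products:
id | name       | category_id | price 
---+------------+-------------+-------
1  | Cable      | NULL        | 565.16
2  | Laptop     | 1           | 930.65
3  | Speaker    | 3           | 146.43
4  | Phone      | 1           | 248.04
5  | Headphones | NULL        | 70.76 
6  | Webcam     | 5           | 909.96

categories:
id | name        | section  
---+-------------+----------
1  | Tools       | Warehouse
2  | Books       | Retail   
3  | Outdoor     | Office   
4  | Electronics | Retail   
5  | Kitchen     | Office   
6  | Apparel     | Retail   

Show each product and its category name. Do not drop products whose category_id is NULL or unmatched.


LEFT JOIN keeps every row from products (the left table); where category_id has no match in categories, the category columns become NULL. Walk through each product:
  - product 1 (Cable): category_id=NULL, no match -> kept with NULL
  - product 2 (Laptop): category_id=1 -> matches Tools
  - product 3 (Speaker): category_id=3 -> matches Outdoor
  - product 4 (Phone): category_id=1 -> matches Tools
  - product 5 (Headphones): category_id=NULL, no match -> kept with NULL
  - product 6 (Webcam): category_id=5 -> matches Kitchen
All 6 rows appear; 2 have NULL category.

SQL:
SELECT a.name, b.name AS category
FROM products a
LEFT JOIN categories b ON a.category_id = b.id

Result:
name       | category
-----------+---------
Cable      | NULL    
Laptop     | Tools   
Speaker    | Outdoor 
Phone      | Tools   
Headphones | NULL    
Webcam     | Kitchen 


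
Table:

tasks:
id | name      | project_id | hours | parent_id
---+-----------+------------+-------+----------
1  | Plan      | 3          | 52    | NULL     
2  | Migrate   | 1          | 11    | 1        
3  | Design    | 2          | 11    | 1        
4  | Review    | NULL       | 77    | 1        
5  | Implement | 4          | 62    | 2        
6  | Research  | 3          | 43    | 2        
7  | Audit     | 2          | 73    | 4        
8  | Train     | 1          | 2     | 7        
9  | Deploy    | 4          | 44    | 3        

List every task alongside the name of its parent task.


This is a self-join: tasks is joined to a second copy of itself, matching each row's parent_id to another row's id. Use LEFT JOIN so rows with parent_id=NULL are kept.
  - task 1 (Plan): parent_id=NULL -> NULL
  - task 2 (Migrate): parent_id=1 -> Plan
  - task 3 (Design): parent_id=1 -> Plan
  - task 4 (Review): parent_id=1 -> Plan
  - task 5 (Implement): parent_id=2 -> Migrate
  - task 6 (Research): parent_id=2 -> Migrate
  - task 7 (Audit): parent_id=4 -> Review
  - task 8 (Train): parent_id=7 -> Audit
  - task 9 (Deploy): parent_id=3 -> Design

SQL:
SELECT a.name AS item, b.name AS parent
FROM tasks a
LEFT JOIN tasks b ON a.parent_id = b.id

Result:
item      | parent 
----------+--------
Plan      | NULL   
Migrate   | Plan   
Design    | Plan   
Review    | Plan   
Implement | Migrate
Research  | Migrate
Audit     | Review 
Train     | Audit  
Deploy    | Design 


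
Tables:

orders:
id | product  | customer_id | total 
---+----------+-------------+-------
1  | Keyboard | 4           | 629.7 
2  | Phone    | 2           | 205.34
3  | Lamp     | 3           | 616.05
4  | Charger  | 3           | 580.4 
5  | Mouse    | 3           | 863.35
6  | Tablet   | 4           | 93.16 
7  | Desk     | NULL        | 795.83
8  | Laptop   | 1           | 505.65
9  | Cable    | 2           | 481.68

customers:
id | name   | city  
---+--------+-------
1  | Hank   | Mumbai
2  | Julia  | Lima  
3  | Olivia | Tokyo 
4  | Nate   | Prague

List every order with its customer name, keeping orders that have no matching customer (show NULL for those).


LEFT JOIN keeps every row from orders (the left table); where customer_id has no match in customers, the customer columns become NULL. Walk through each order:
  - order 1 (Keyboard): customer_id=4 -> matches Nate
  - order 2 (Phone): customer_id=2 -> matches Julia
  - order 3 (Lamp): customer_id=3 -> matches Olivia
  - order 4 (Charger): customer_id=3 -> matches Olivia
  - order 5 (Mouse): customer_id=3 -> matches Olivia
  - order 6 (Tablet): customer_id=4 -> matches Nate
  - order 7 (Desk): customer_id=NULL, no match -> kept with NULL
  - order 8 (Laptop): customer_id=1 -> matches Hank
  - order 9 (Cable): customer_id=2 -> matches Julia
All 9 rows appear; 1 has NULL customer.

SQL:
SELECT a.product, b.name AS customer
FROM orders a
LEFT JOIN customers b ON a.customer_id = b.id

Result:
product  | customer
---------+---------
Keyboard | Nate    
Phone    | Julia   
Lamp     | Olivia  
Charger  | Olivia  
Mouse    | Olivia  
Tablet   | Nate    
Desk     | NULL    
Laptop   | Hank    
Cable    | Julia   


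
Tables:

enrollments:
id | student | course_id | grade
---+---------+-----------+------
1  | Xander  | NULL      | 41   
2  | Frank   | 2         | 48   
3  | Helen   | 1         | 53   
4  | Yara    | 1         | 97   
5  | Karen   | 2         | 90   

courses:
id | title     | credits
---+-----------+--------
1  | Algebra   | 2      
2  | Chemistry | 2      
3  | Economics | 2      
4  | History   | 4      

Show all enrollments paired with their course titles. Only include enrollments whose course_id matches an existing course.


INNER JOIN keeps only enrollments rows whose course_id matches an id in courses. Walk through each enrollment:
  - enrollment 1 (Xander): course_id=NULL, no match -> dropped
  - enrollment 2 (Frank): course_id=2 -> matches Chemistry
  - enrollment 3 (Helen): course_id=1 -> matches Algebra
  - enrollment 4 (Yara): course_id=1 -> matches Algebra
  - enrollment 5 (Karen): course_id=2 -> matches Chemistry
So 1 of 5 rows is dropped.

SQL:
SELECT a.student, b.title AS course
FROM enrollments a
INNER JOIN courses b ON a.course_id = b.id

Result:
student | course   
--------+----------
Frank   | Chemistry
Helen   | Algebra  
Yara    | Algebra  
Karen   | Chemistry


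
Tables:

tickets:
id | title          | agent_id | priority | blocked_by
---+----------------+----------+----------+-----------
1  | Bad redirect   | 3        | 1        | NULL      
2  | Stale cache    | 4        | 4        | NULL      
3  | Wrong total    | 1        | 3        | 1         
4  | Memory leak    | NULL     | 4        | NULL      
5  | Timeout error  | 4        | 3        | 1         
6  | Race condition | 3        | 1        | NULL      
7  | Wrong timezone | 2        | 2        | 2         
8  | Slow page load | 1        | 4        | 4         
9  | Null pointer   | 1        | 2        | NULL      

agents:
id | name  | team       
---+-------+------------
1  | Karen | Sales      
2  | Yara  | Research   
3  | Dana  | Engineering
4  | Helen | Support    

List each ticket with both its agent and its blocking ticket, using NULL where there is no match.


Two LEFT JOINs from the same base table tickets: one to agents via agent_id, one to tickets itself via blocked_by. Both are LEFT so every ticket is preserved.
Match against agents:
  - ticket 1 (Bad redirect): agent_id=3 -> matches Dana
  - ticket 2 (Stale cache): agent_id=4 -> matches Helen
  - ticket 3 (Wrong total): agent_id=1 -> matches Karen
  - ticket 4 (Memory leak): agent_id=NULL, no match -> kept with NULL
  - ticket 5 (Timeout error): agent_id=4 -> matches Helen
  - ticket 6 (Race condition): agent_id=3 -> matches Dana
  - ticket 7 (Wrong timezone): agent_id=2 -> matches Yara
  - ticket 8 (Slow page load): agent_id=1 -> matches Karen
  - ticket 9 (Null pointer): agent_id=1 -> matches Karen
Match against tickets (self):
  - ticket 1 (Bad redirect): blocked_by=NULL -> NULL
  - ticket 2 (Stale cache): blocked_by=NULL -> NULL
  - ticket 3 (Wrong total): blocked_by=1 -> Bad redirect
  - ticket 4 (Memory leak): blocked_by=NULL -> NULL
  - ticket 5 (Timeout error): blocked_by=1 -> Bad redirect
  - ticket 6 (Race condition): blocked_by=NULL -> NULL
  - ticket 7 (Wrong timezone): blocked_by=2 -> Stale cache
  - ticket 8 (Slow page load): blocked_by=4 -> Memory leak
  - ticket 9 (Null pointer): blocked_by=NULL -> NULL

SQL:
SELECT a.title, b.name AS agent, c.title AS blocked_by
FROM tickets a
LEFT JOIN agents b ON a.agent_id = b.id
LEFT JOIN tickets c ON a.blocked_by = c.id

Result:
title          | agent | blocked_by  
---------------+-------+-------------
Bad redirect   | Dana  | NULL        
Stale cache    | Helen | NULL        
Wrong total    | Karen | Bad redirect
Memory leak    | NULL  | NULL        
Timeout error  | Helen | Bad redirect
Race condition | Dana  | NULL        
Wrong timezone | Yara  | Stale cache 
Slow page load | Karen | Memory leak 
Null pointer   | Karen | NULL        


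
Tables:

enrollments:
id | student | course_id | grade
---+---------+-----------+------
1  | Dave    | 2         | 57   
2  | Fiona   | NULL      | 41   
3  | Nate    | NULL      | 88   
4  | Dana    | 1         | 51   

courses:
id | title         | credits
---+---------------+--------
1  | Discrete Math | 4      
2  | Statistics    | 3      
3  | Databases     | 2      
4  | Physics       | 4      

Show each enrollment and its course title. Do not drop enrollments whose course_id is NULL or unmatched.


LEFT JOIN keeps every row from enrollments (the left table); where course_id has no match in courses, the course columns become NULL. Walk through each enrollment:
  - enrollment 1 (Dave): course_id=2 -> matches Statistics
  - enrollment 2 (Fiona): course_id=NULL, no match -> kept with NULL
  - enrollment 3 (Nate): course_id=NULL, no match -> kept with NULL
  - enrollment 4 (Dana): course_id=1 -> matches Discrete Math
All 4 rows appear; 2 have NULL course.

SQL:
SELECT a.student, b.title AS course
FROM enrollments a
LEFT JOIN courses b ON a.course_id = b.id

Result:
student | course       
--------+--------------
Dave    | Statistics   
Fiona   | NULL         
Nate    | NULL         
Dana    | Discrete Math


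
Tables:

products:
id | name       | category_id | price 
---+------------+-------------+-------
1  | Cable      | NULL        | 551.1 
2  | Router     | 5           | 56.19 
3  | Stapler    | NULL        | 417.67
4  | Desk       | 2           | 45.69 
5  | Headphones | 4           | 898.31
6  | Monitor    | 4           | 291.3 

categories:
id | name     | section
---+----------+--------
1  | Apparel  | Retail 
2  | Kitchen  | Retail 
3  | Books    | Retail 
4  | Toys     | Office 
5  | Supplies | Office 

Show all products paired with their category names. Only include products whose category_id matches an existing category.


INNER JOIN keeps only products rows whose category_id matches an id in categories. Walk through each product:
  - product 1 (Cable): category_id=NULL, no match -> dropped
  - product 2 (Router): category_id=5 -> matches Supplies
  - product 3 (Stapler): category_id=NULL, no match -> dropped
  - product 4 (Desk): category_id=2 -> matches Kitchen
  - product 5 (Headphones): category_id=4 -> matches Toys
  - product 6 (Monitor): category_id=4 -> matches Toys
So 2 of 6 rows are dropped.

SQL:
SELECT a.name, b.name AS category
FROM products a
INNER JOIN categories b ON a.category_id = b.id

Result:
name       | category
-----------+---------
Router     | Supplies
Desk       | Kitchen 
Headphones | Toys    
Monitor    | Toys    


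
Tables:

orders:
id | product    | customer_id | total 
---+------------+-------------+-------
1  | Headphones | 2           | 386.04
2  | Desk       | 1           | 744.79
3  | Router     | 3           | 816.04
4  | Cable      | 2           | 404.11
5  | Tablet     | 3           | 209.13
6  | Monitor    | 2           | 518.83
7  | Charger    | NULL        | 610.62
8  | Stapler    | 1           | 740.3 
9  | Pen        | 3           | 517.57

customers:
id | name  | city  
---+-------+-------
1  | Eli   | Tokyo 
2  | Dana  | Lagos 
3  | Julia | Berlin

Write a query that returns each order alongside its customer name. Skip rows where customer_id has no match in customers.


INNER JOIN keeps only orders rows whose customer_id matches an id in customers. Walk through each order:
  - order 1 (Headphones): customer_id=2 -> matches Dana
  - order 2 (Desk): customer_id=1 -> matches Eli
  - order 3 (Router): customer_id=3 -> matches Julia
  - order 4 (Cable): customer_id=2 -> matches Dana
  - order 5 (Tablet): customer_id=3 -> matches Julia
  - order 6 (Monitor): customer_id=2 -> matches Dana
  - order 7 (Charger): customer_id=NULL, no match -> dropped
  - order 8 (Stapler): customer_id=1 -> matches Eli
  - order 9 (Pen): customer_id=3 -> matches Julia
So 1 of 9 rows is dropped.

SQL:
SELECT a.product, b.name AS customer
FROM orders a
INNER JOIN customers b ON a.customer_id = b.id

Result:
product    | customer
-----------+---------
Headphones | Dana    
Desk       | Eli     
Router     | Julia   
Cable      | Dana    
Tablet     | Julia   
Monitor    | Dana    
Stapler    | Eli     
Pen        | Julia   


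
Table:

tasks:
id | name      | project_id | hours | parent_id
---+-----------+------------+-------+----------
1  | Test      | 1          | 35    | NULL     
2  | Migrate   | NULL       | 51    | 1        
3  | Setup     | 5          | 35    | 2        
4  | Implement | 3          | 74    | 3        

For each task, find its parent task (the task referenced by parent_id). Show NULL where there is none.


This is a self-join: tasks is joined to a second copy of itself, matching each row's parent_id to another row's id. Use LEFT JOIN so rows with parent_id=NULL are kept.
  - task 1 (Test): parent_id=NULL -> NULL
  - task 2 (Migrate): parent_id=1 -> Test
  - task 3 (Setup): parent_id=2 -> Migrate
  - task 4 (Implement): parent_id=3 -> Setup

SQL:
SELECT a.name AS item, b.name AS parent
FROM tasks a
LEFT JOIN tasks b ON a.parent_id = b.id

Result:
item      | parent 
----------+--------
Test      | NULL   
Migrate   | Test   
Setup     | Migrate
Implement | Setup  


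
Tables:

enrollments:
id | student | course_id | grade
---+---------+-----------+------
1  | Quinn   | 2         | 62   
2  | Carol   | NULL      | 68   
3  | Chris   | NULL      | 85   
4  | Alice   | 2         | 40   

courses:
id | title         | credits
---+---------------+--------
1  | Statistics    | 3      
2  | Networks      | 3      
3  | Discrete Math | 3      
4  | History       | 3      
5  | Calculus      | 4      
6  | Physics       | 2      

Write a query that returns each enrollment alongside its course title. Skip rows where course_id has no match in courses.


INNER JOIN keeps only enrollments rows whose course_id matches an id in courses. Walk through each enrollment:
  - enrollment 1 (Quinn): course_id=2 -> matches Networks
  - enrollment 2 (Carol): course_id=NULL, no match -> dropped
  - enrollment 3 (Chris): course_id=NULL, no match -> dropped
  - enrollment 4 (Alice): course_id=2 -> matches Networks
So 2 of 4 rows are dropped.

SQL:
SELECT a.student, b.title AS course
FROM enrollments a
INNER JOIN courses b ON a.course_id = b.id

Result:
student | course  
--------+---------
Quinn   | Networks
Alice   | Networks


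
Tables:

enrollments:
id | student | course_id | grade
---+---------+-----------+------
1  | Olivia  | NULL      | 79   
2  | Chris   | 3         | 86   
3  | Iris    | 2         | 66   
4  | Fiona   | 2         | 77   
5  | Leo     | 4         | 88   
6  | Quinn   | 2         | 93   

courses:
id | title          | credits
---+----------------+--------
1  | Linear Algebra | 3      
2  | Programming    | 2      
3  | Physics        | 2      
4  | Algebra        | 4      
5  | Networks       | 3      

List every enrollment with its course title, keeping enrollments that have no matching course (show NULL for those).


LEFT JOIN keeps every row from enrollments (the left table); where course_id has no match in courses, the course columns become NULL. Walk through each enrollment:
  - enrollment 1 (Olivia): course_id=NULL, no match -> kept with NULL
  - enrollment 2 (Chris): course_id=3 -> matches Physics
  - enrollment 3 (Iris): course_id=2 -> matches Programming
  - enrollment 4 (Fiona): course_id=2 -> matches Programming
  - enrollment 5 (Leo): course_id=4 -> matches Algebra
  - enrollment 6 (Quinn): course_id=2 -> matches Programming
All 6 rows appear; 1 has NULL course.

SQL:
SELECT a.student, b.title AS course
FROM enrollments a
LEFT JOIN courses b ON a.course_id = b.id

Result:
student | course     
--------+------------
Olivia  | NULL       
Chris   | Physics    
Iris    | Programming
Fiona   | Programming
Leo     | Algebra    
Quinn   | Programming


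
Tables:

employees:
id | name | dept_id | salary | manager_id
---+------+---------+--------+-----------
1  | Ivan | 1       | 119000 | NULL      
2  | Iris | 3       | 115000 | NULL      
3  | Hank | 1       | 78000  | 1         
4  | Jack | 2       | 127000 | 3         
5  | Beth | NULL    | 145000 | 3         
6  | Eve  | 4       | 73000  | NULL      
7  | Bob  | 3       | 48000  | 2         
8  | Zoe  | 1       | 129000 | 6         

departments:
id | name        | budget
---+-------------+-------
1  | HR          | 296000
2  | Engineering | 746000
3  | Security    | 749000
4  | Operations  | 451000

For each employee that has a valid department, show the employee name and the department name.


INNER JOIN keeps only employees rows whose dept_id matches an id in departments. Walk through each employee:
  - employee 1 (Ivan): dept_id=1 -> matches HR
  - employee 2 (Iris): dept_id=3 -> matches Security
  - employee 3 (Hank): dept_id=1 -> matches HR
  - employee 4 (Jack): dept_id=2 -> matches Engineering
  - employee 5 (Beth): dept_id=NULL, no match -> dropped
  - employee 6 (Eve): dept_id=4 -> matches Operations
  - employee 7 (Bob): dept_id=3 -> matches Security
  - employee 8 (Zoe): dept_id=1 -> matches HR
So 1 of 8 rows is dropped.

SQL:
SELECT a.name, b.name AS department
FROM employees a
INNER JOIN departments b ON a.dept_id = b.id

Result:
name | department 
-----+------------
Ivan | HR         
Iris | Security   
Hank | HR         
Jack | Engineering
Eve  | Operations 
Bob  | Security   
Zoe  | HR         


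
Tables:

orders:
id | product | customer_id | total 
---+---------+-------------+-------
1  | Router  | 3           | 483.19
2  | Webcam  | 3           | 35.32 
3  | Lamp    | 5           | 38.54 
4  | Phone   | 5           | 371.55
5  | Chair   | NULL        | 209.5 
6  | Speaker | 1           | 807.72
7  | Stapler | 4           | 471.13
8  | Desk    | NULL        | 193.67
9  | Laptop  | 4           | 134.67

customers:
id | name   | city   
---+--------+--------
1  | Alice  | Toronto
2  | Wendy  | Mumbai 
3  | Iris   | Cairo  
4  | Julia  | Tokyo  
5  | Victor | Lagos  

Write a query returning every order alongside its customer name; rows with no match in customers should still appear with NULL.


LEFT JOIN keeps every row from orders (the left table); where customer_id has no match in customers, the customer columns become NULL. Walk through each order:
  - order 1 (Router): customer_id=3 -> matches Iris
  - order 2 (Webcam): customer_id=3 -> matches Iris
  - order 3 (Lamp): customer_id=5 -> matches Victor
  - order 4 (Phone): customer_id=5 -> matches Victor
  - order 5 (Chair): customer_id=NULL, no match -> kept with NULL
  - order 6 (Speaker): customer_id=1 -> matches Alice
  - order 7 (Stapler): customer_id=4 -> matches Julia
  - order 8 (Desk): customer_id=NULL, no match -> kept with NULL
  - order 9 (Laptop): customer_id=4 -> matches Julia
All 9 rows appear; 2 have NULL customer.

SQL:
SELECT a.product, b.name AS customer
FROM orders a
LEFT JOIN customers b ON a.customer_id = b.id

Result:
product | customer
--------+---------
Router  | Iris    
Webcam  | Iris    
Lamp    | Victor  
Phone   | Victor  
Chair   | NULL    
Speaker | Alice   
Stapler | Julia   
Desk    | NULL    
Laptop  | Julia   


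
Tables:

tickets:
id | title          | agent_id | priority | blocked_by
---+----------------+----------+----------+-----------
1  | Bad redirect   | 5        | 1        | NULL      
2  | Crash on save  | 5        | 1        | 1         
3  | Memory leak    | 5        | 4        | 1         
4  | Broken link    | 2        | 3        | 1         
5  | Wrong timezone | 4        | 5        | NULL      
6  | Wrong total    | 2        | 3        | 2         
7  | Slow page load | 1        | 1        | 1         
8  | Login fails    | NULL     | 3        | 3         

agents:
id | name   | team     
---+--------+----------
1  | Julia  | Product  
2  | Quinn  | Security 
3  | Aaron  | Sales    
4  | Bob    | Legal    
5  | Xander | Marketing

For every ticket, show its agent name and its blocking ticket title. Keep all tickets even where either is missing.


Two LEFT JOINs from the same base table tickets: one to agents via agent_id, one to tickets itself via blocked_by. Both are LEFT so every ticket is preserved.
Match against agents:
  - ticket 1 (Bad redirect): agent_id=5 -> matches Xander
  - ticket 2 (Crash on save): agent_id=5 -> matches Xander
  - ticket 3 (Memory leak): agent_id=5 -> matches Xander
  - ticket 4 (Broken link): agent_id=2 -> matches Quinn
  - ticket 5 (Wrong timezone): agent_id=4 -> matches Bob
  - ticket 6 (Wrong total): agent_id=2 -> matches Quinn
  - ticket 7 (Slow page load): agent_id=1 -> matches Julia
  - ticket 8 (Login fails): agent_id=NULL, no match -> kept with NULL
Match against tickets (self):
  - ticket 1 (Bad redirect): blocked_by=NULL -> NULL
  - ticket 2 (Crash on save): blocked_by=1 -> Bad redirect
  - ticket 3 (Memory leak): blocked_by=1 -> Bad redirect
  - ticket 4 (Broken link): blocked_by=1 -> Bad redirect
  - ticket 5 (Wrong timezone): blocked_by=NULL -> NULL
  - ticket 6 (Wrong total): blocked_by=2 -> Crash on save
  - ticket 7 (Slow page load): blocked_by=1 -> Bad redirect
  - ticket 8 (Login fails): blocked_by=3 -> Memory leak

SQL:
SELECT a.title, b.name AS agent, c.title AS blocked_by
FROM tickets a
LEFT JOIN agents b ON a.agent_id = b.id
LEFT JOIN tickets c ON a.blocked_by = c.id

Result:
title          | agent  | blocked_by   
---------------+--------+--------------
Bad redirect   | Xander | NULL         
Crash on save  | Xander | Bad redirect 
Memory leak    | Xander | Bad redirect 
Broken link    | Quinn  | Bad redirect 
Wrong timezone | Bob    | NULL         
Wrong total    | Quinn  | Crash on save
Slow page load | Julia  | Bad redirect 
Login fails    | NULL   | Memory leak  


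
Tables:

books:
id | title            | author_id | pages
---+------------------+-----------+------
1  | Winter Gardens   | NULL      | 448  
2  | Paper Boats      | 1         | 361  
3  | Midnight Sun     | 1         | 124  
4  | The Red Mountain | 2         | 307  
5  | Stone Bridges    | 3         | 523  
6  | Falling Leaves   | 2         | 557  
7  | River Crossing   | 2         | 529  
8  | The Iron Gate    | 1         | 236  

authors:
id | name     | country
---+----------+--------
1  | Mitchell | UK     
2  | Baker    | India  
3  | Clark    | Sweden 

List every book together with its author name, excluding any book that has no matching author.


INNER JOIN keeps only books rows whose author_id matches an id in authors. Walk through each book:
  - book 1 (Winter Gardens): author_id=NULL, no match -> dropped
  - book 2 (Paper Boats): author_id=1 -> matches Mitchell
  - book 3 (Midnight Sun): author_id=1 -> matches Mitchell
  - book 4 (The Red Mountain): author_id=2 -> matches Baker
  - book 5 (Stone Bridges): author_id=3 -> matches Clark
  - book 6 (Falling Leaves): author_id=2 -> matches Baker
  - book 7 (River Crossing): author_id=2 -> matches Baker
  - book 8 (The Iron Gate): author_id=1 -> matches Mitchell
So 1 of 8 rows is dropped.

SQL:
SELECT a.title, b.name AS author
FROM books a
INNER JOIN authors b ON a.author_id = b.id

Result:
title            | author  
-----------------+---------
Paper Boats      | Mitchell
Midnight Sun     | Mitchell
The Red Mountain | Baker   
Stone Bridges    | Clark   
Falling Leaves   | Baker   
River Crossing   | Baker   
The Iron Gate    | Mitchell


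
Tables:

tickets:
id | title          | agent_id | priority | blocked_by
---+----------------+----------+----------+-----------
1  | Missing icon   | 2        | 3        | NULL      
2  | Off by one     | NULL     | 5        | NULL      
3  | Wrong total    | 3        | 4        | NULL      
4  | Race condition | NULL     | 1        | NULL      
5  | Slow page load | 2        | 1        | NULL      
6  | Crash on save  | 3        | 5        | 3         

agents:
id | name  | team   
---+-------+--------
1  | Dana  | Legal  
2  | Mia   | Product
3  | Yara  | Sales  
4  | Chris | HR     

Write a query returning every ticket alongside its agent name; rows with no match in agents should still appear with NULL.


LEFT JOIN keeps every row from tickets (the left table); where agent_id has no match in agents, the agent columns become NULL. Walk through each ticket:
  - ticket 1 (Missing icon): agent_id=2 -> matches Mia
  - ticket 2 (Off by one): agent_id=NULL, no match -> kept with NULL
  - ticket 3 (Wrong total): agent_id=3 -> matches Yara
  - ticket 4 (Race condition): agent_id=NULL, no match -> kept with NULL
  - ticket 5 (Slow page load): agent_id=2 -> matches Mia
  - ticket 6 (Crash on save): agent_id=3 -> matches Yara
All 6 rows appear; 2 have NULL agent.

SQL:
SELECT a.title, b.name AS agent
FROM tickets a
LEFT JOIN agents b ON a.agent_id = b.id

Result:
title          | agent
---------------+------
Missing icon   | Mia  
Off by one     | NULL 
Wrong total    | Yara 
Race condition | NULL 
Slow page load | Mia  
Crash on save  | Yara 


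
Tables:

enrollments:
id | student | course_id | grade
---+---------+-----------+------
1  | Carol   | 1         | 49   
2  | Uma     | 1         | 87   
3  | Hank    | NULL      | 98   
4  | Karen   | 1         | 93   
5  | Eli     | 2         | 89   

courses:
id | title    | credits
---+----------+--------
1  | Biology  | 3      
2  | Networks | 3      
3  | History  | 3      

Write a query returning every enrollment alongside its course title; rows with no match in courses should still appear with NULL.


LEFT JOIN keeps every row from enrollments (the left table); where course_id has no match in courses, the course columns become NULL. Walk through each enrollment:
  - enrollment 1 (Carol): course_id=1 -> matches Biology
  - enrollment 2 (Uma): course_id=1 -> matches Biology
  - enrollment 3 (Hank): course_id=NULL, no match -> kept with NULL
  - enrollment 4 (Karen): course_id=1 -> matches Biology
  - enrollment 5 (Eli): course_id=2 -> matches Networks
All 5 rows appear; 1 has NULL course.

SQL:
SELECT a.student, b.title AS course
FROM enrollments a
LEFT JOIN courses b ON a.course_id = b.id

Result:
student | course  
--------+---------
Carol   | Biology 
Uma     | Biology 
Hank    | NULL    
Karen   | Biology 
Eli     | Networks


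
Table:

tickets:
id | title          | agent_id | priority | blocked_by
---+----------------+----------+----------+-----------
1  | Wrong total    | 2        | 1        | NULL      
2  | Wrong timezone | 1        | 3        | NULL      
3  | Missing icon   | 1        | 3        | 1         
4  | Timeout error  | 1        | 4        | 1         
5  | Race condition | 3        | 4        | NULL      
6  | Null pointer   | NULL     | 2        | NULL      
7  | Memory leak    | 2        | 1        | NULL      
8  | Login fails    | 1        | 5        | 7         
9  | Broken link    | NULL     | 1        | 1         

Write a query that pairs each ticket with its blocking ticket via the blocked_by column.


This is a self-join: tickets is joined to a second copy of itself, matching each row's blocked_by to another row's id. Use LEFT JOIN so rows with blocked_by=NULL are kept.
  - ticket 1 (Wrong total): blocked_by=NULL -> NULL
  - ticket 2 (Wrong timezone): blocked_by=NULL -> NULL
  - ticket 3 (Missing icon): blocked_by=1 -> Wrong total
  - ticket 4 (Timeout error): blocked_by=1 -> Wrong total
  - ticket 5 (Race condition): blocked_by=NULL -> NULL
  - ticket 6 (Null pointer): blocked_by=NULL -> NULL
  - ticket 7 (Memory leak): blocked_by=NULL -> NULL
  - ticket 8 (Login fails): blocked_by=7 -> Memory leak
  - ticket 9 (Broken link): blocked_by=1 -> Wrong total

SQL:
SELECT a.title AS item, b.title AS blocked_by
FROM tickets a
LEFT JOIN tickets b ON a.blocked_by = b.id

Result:
item           | blocked_by 
---------------+------------
Wrong total    | NULL       
Wrong timezone | NULL       
Missing icon   | Wrong total
Timeout error  | Wrong total
Race condition | NULL       
Null pointer   | NULL       
Memory leak    | NULL       
Login fails    | Memory leak
Broken link    | Wrong total


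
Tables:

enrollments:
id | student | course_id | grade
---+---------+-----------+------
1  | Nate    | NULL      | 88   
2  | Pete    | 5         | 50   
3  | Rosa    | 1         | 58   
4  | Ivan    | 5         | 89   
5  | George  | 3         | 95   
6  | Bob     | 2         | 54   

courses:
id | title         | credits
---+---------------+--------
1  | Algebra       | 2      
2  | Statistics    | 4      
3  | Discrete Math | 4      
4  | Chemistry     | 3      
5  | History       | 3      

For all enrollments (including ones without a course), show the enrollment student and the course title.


LEFT JOIN keeps every row from enrollments (the left table); where course_id has no match in courses, the course columns become NULL. Walk through each enrollment:
  - enrollment 1 (Nate): course_id=NULL, no match -> kept with NULL
  - enrollment 2 (Pete): course_id=5 -> matches History
  - enrollment 3 (Rosa): course_id=1 -> matches Algebra
  - enrollment 4 (Ivan): course_id=5 -> matches History
  - enrollment 5 (George): course_id=3 -> matches Discrete Math
  - enrollment 6 (Bob): course_id=2 -> matches Statistics
All 6 rows appear; 1 has NULL course.

SQL:
SELECT a.student, b.title AS course
FROM enrollments a
LEFT JOIN courses b ON a.course_id = b.id

Result:
student | course       
--------+--------------
Nate    | NULL         
Pete    | History      
Rosa    | Algebra      
Ivan    | History      
George  | Discrete Math
Bob     | Statistics   


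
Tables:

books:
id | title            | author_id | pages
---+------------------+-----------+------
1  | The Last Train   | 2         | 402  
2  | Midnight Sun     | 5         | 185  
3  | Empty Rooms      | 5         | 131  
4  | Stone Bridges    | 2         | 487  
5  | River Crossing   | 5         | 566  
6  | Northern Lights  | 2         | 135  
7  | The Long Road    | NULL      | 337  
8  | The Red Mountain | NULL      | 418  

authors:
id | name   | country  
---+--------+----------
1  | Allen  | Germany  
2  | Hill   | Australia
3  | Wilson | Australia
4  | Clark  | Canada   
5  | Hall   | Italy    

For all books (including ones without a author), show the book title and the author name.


LEFT JOIN keeps every row from books (the left table); where author_id has no match in authors, the author columns become NULL. Walk through each book:
  - book 1 (The Last Train): author_id=2 -> matches Hill
  - book 2 (Midnight Sun): author_id=5 -> matches Hall
  - book 3 (Empty Rooms): author_id=5 -> matches Hall
  - book 4 (Stone Bridges): author_id=2 -> matches Hill
  - book 5 (River Crossing): author_id=5 -> matches Hall
  - book 6 (Northern Lights): author_id=2 -> matches Hill
  - book 7 (The Long Road): author_id=NULL, no match -> kept with NULL
  - book 8 (The Red Mountain): author_id=NULL, no match -> kept with NULL
All 8 rows appear; 2 have NULL author.

SQL:
SELECT a.title, b.name AS author
FROM books a
LEFT JOIN authors b ON a.author_id = b.id

Result:
title            | author
-----------------+-------
The Last Train   | Hill  
Midnight Sun     | Hall  
Empty Rooms      | Hall  
Stone Bridges    | Hill  
River Crossing   | Hall  
Northern Lights  | Hill  
The Long Road    | NULL  
The Red Mountain | NULL  


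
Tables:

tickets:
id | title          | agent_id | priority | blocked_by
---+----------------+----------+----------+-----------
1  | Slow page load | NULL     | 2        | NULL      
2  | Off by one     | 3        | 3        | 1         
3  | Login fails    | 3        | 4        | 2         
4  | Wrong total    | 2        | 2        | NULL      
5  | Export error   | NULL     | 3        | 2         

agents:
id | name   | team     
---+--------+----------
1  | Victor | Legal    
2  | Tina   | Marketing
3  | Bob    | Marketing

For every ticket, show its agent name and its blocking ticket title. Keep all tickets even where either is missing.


Two LEFT JOINs from the same base table tickets: one to agents via agent_id, one to tickets itself via blocked_by. Both are LEFT so every ticket is preserved.
Match against agents:
  - ticket 1 (Slow page load): agent_id=NULL, no match -> kept with NULL
  - ticket 2 (Off by one): agent_id=3 -> matches Bob
  - ticket 3 (Login fails): agent_id=3 -> matches Bob
  - ticket 4 (Wrong total): agent_id=2 -> matches Tina
  - ticket 5 (Export error): agent_id=NULL, no match -> kept with NULL
Match against tickets (self):
  - ticket 1 (Slow page load): blocked_by=NULL -> NULL
  - ticket 2 (Off by one): blocked_by=1 -> Slow page load
  - ticket 3 (Login fails): blocked_by=2 -> Off by one
  - ticket 4 (Wrong total): blocked_by=NULL -> NULL
  - ticket 5 (Export error): blocked_by=2 -> Off by one

SQL:
SELECT a.title, b.name AS agent, c.title AS blocked_by
FROM tickets a
LEFT JOIN agents b ON a.agent_id = b.id
LEFT JOIN tickets c ON a.blocked_by = c.id

Result:
title          | agent | blocked_by    
---------------+-------+---------------
Slow page load | NULL  | NULL          
Off by one     | Bob   | Slow page load
Login fails    | Bob   | Off by one    
Wrong total    | Tina  | NULL          
Export error   | NULL  | Off by one    


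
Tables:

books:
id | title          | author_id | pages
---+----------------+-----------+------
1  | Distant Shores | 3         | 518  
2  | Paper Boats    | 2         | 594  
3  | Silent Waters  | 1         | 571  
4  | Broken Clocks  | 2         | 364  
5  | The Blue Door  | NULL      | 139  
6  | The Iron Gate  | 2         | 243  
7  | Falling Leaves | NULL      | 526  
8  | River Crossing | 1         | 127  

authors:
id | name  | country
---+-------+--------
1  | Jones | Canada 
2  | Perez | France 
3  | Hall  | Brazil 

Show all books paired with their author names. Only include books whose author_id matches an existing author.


INNER JOIN keeps only books rows whose author_id matches an id in authors. Walk through each book:
  - book 1 (Distant Shores): author_id=3 -> matches Hall
  - book 2 (Paper Boats): author_id=2 -> matches Perez
  - book 3 (Silent Waters): author_id=1 -> matches Jones
  - book 4 (Broken Clocks): author_id=2 -> matches Perez
  - book 5 (The Blue Door): author_id=NULL, no match -> dropped
  - book 6 (The Iron Gate): author_id=2 -> matches Perez
  - book 7 (Falling Leaves): author_id=NULL, no match -> dropped
  - book 8 (River Crossing): author_id=1 -> matches Jones
So 2 of 8 rows are dropped.

SQL:
SELECT a.title, b.name AS author
FROM books a
INNER JOIN authors b ON a.author_id = b.id

Result:
title          | author
---------------+-------
Distant Shores | Hall  
Paper Boats    | Perez 
Silent Waters  | Jones 
Broken Clocks  | Perez 
The Iron Gate  | Perez 
River Crossing | Jones 
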